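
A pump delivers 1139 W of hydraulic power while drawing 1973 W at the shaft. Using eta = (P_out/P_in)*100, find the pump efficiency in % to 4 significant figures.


eta = (1139 / 1973) * 100 = 57.73 %
Therefore the pump efficiency = 57.73 %.


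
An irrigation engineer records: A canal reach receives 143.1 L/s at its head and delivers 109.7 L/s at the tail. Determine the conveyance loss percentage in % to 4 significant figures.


Approach: apply the conveyance loss ratio, loss% = ((Q_head - Q_tail)/Q_head)*100.
loss = ((143.1 - 109.7)/143.1)*100 = 23.34 %
Therefore the conveyance loss percentage = 23.34 %.


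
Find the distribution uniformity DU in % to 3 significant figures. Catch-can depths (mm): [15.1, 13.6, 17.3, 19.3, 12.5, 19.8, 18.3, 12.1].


Approach: apply the low-quarter distribution uniformity, DU = (mean of lowest quarter of readings / overall mean)*100.
sorted lowest 2 of 8: [12.1, 12.5] -> mean = 12.300 mm
overall mean = 16.000 mm
DU = (12.300/16.000)*100 = 76.9 %
Therefore the distribution uniformity DU = 76.9 %.


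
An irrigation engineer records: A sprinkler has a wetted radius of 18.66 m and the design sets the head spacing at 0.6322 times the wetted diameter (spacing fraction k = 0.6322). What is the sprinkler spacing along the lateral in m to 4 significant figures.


Approach: apply the sprinkler spacing rule (spacing as a fraction of wetted diameter), S = k*(2*R).
S = 0.6322 * (2 * 18.66) = 23.59 m
Therefore the sprinkler spacing along the lateral = 23.59 m.


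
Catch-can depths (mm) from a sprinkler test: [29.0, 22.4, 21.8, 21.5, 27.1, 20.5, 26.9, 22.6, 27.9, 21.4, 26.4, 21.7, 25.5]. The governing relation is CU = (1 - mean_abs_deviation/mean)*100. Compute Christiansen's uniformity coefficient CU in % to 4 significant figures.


mean = 24.2077 mm
mean |d_i - mean| = 2.70059 mm
CU = (1 - 2.70059/24.2077)*100 = 88.84 %
Therefore Christiansen's uniformity coefficient CU = 88.84 %.


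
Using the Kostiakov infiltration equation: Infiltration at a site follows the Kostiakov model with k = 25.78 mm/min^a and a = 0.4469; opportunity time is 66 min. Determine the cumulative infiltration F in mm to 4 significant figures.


Approach: apply the Kostiakov infiltration equation, F = k*t^a.
F = 25.78 * 66^0.4469 = 167.7 mm
Therefore the cumulative infiltration F = 167.7 mm.


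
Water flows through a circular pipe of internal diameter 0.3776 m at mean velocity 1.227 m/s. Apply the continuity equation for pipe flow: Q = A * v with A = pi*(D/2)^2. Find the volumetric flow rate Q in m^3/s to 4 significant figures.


A = pi*(0.3776/2)^2 = 0.111983 m^2
Q = 0.111983 * 1.227 = 0.1374 m^3/s
Therefore the volumetric flow rate Q = 0.1374 m^3/s.


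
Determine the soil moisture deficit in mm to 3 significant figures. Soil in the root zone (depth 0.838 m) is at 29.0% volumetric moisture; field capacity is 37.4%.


Approach: apply the soil moisture deficit relation, SMD = (FC - theta)/100 * depth * 1000.
SMD = (37.4 - 29.0)/100 * 0.838 * 1000 = 70.4 mm
Therefore the soil moisture deficit = 70.4 mm.


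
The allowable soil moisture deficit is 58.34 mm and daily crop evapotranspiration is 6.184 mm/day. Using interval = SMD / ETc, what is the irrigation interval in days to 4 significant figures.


interval = 58.34 / 6.184 = 9.434 days
Therefore the irrigation interval = 9.434 days.


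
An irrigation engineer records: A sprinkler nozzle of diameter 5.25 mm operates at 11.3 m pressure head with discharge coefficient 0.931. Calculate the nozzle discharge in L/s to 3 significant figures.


Approach: apply the orifice equation, Q = Cd*A*sqrt(2*g*h), A = pi*(d/2)^2.
A = pi*(5.25e-3/2)^2 = 2.1648e-05 m^2
Q = 0.931 * 2.1648e-05 * sqrt(2*9.81*11.3) * 1000 = 0.300 L/s
Therefore the nozzle discharge = 0.300 L/s.


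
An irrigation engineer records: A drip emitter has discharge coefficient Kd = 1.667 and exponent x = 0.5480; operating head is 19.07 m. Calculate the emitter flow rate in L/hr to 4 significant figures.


Approach: apply the emitter characteristic equation, q = Kd * h^x.
q = 1.667 * 19.07^0.5480 = 8.386 L/hr
Therefore the emitter flow rate = 8.386 L/hr.


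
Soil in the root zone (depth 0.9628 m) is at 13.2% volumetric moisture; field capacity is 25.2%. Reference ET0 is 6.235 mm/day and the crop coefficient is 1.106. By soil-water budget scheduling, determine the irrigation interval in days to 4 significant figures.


Approach: apply soil-water budget scheduling, SMD = (FC-theta)/100*depth*1000; ETc = ET0*Kc; interval = SMD/ETc.
Step 1 — soil moisture deficit:
  SMD = (25.2 - 13.2)/100 * 0.9628 * 1000 = 115.536 mm
Step 2 — daily crop ET (ETc = ET0*Kc):
  ETc = 6.235 * 1.106 = 6.89591 mm/day
Step 3 — irrigation interval (SMD/ETc):
  interval = 115.536 / 6.89591 = 16.75 days
Therefore the irrigation interval = 16.75 days.


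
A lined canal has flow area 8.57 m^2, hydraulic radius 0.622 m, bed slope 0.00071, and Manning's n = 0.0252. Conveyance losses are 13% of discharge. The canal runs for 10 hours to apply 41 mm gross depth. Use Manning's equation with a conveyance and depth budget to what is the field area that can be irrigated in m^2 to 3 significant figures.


Approach: apply Manning's equation with a conveyance and depth budget, Q = (1/n)*A*R^(2/3)*S^(1/2); Q_field = Q*(1-loss); Area = Q_field*t/(d/1000).
Step 1 — canal discharge (Manning's equation):
  Q = (1/0.0252) * 8.57 * 0.622^(2/3) * 0.00071^(1/2) = 6.6029 m^3/s
Step 2 — delivered flow: Q_field = 6.6029*(1 - 13/100) = 5.7445 m^3/s
Step 3 — volume delivered: V = 5.7445 * 10*3600 = 206800 m^3
Step 4 — area served: A = V / (depth/1000) = 206800 / 0.041 = 5040000 m^2
Therefore the field area that can be irrigated = 5040000 m^2.


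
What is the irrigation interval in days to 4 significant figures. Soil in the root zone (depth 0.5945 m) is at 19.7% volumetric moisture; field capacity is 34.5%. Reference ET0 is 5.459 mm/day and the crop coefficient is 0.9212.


Approach: apply soil-water budget scheduling, SMD = (FC-theta)/100*depth*1000; ETc = ET0*Kc; interval = SMD/ETc.
Step 1 — soil moisture deficit:
  SMD = (34.5 - 19.7)/100 * 0.5945 * 1000 = 87.9860 mm
Step 2 — daily crop ET (ETc = ET0*Kc):
  ETc = 5.459 * 0.9212 = 5.02883 mm/day
Step 3 — irrigation interval (SMD/ETc):
  interval = 87.9860 / 5.02883 = 17.50 days
Therefore the irrigation interval = 17.50 days.


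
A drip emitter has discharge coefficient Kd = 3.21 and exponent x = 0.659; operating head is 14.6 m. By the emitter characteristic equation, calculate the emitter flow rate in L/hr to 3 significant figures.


Approach: apply the emitter characteristic equation, q = Kd * h^x.
q = 3.21 * 14.6^0.659 = 18.8 L/hr
Therefore the emitter flow rate = 18.8 L/hr.


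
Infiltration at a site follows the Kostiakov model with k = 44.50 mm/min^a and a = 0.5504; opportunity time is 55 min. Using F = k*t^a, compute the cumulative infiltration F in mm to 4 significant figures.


F = 44.50 * 55^0.5504 = 403.9 mm
Therefore the cumulative infiltration F = 403.9 mm.


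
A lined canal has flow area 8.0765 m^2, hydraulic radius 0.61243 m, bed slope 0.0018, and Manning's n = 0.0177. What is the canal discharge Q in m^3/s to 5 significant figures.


Approach: apply Manning's equation, Q = (1/n)*A*R^(2/3)*S^(1/2).
Q = (1/0.0177) * 8.0765 * 0.61243^(2/3) * 0.0018^(1/2) = 13.961 m^3/s
Therefore the canal discharge Q = 13.961 m^3/s.


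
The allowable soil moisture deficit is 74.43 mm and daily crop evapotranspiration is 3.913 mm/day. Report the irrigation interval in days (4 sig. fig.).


Approach: apply the irrigation interval relation, interval = SMD / ETc.
interval = 74.43 / 3.913 = 19.02 days
Therefore the irrigation interval = 19.02 days.


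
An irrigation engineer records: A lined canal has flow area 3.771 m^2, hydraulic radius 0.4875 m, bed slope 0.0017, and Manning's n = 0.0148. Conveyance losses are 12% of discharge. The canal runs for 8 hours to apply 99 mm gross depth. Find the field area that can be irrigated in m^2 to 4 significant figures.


Approach: apply Manning's equation with a conveyance and depth budget, Q = (1/n)*A*R^(2/3)*S^(1/2); Q_field = Q*(1-loss); Area = Q_field*t/(d/1000).
Step 1 — canal discharge (Manning's equation):
  Q = (1/0.0148) * 3.771 * 0.4875^(2/3) * 0.0017^(1/2) = 6.50732 m^3/s
Step 2 — delivered flow: Q_field = 6.50732*(1 - 12/100) = 5.72644 m^3/s
Step 3 — volume delivered: V = 5.72644 * 8*3600 = 164922 m^3
Step 4 — area served: A = V / (depth/1000) = 164922 / 0.099 = 1666000 m^2
Therefore the field area that can be irrigated = 1666000 m^2.


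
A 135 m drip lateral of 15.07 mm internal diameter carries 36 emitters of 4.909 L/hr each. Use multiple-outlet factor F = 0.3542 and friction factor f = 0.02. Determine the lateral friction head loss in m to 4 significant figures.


Approach: apply Darcy-Weisbach with the multiple-outlet F-factor, Q = n*q/(3600*1000) m^3/s; v = Q/A; hf = F*f*(L/D)*(v^2/(2g)).
Q = 36*4.909/(3600*1000) = 4.90900e-05 m^3/s
A = pi*(15.07e-3/2)^2 = 1.78368e-04 m^2, so v = Q/A = 0.275218 m/s
hf = 0.3542*0.02*(135/0.01507)*(0.275218^2/(2*9.81)) = 0.2450 m
Therefore the lateral friction head loss = 0.2450 m.


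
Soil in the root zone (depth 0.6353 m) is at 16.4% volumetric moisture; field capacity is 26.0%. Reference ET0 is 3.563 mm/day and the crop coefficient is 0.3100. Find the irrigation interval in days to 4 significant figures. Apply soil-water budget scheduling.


Approach: apply soil-water budget scheduling, SMD = (FC-theta)/100*depth*1000; ETc = ET0*Kc; interval = SMD/ETc.
Step 1 — soil moisture deficit:
  SMD = (26.0 - 16.4)/100 * 0.6353 * 1000 = 60.9888 mm
Step 2 — daily crop ET (ETc = ET0*Kc):
  ETc = 3.563 * 0.3100 = 1.10453 mm/day
Step 3 — irrigation interval (SMD/ETc):
  interval = 60.9888 / 1.10453 = 55.22 days
Therefore the irrigation interval = 55.22 days.


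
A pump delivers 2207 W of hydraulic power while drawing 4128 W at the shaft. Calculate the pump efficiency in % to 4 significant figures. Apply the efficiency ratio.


Approach: apply the efficiency ratio, eta = (P_out/P_in)*100.
eta = (2207 / 4128) * 100 = 53.46 %
Therefore the pump efficiency = 53.46 %.


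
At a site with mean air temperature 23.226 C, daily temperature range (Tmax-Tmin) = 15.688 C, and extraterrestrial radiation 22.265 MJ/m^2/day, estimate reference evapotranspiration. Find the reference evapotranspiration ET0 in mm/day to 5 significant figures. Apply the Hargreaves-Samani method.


Approach: apply the Hargreaves-Samani method, ET0 = 0.0023*(Tmean+17.8)*sqrt(Tmax-Tmin)*0.408*Ra.
ET0 = 0.0023*(23.226+17.8)*sqrt(15.688)*0.408*22.265 = 3.3951 mm/day
Therefore the reference evapotranspiration ET0 = 3.3951 mm/day.


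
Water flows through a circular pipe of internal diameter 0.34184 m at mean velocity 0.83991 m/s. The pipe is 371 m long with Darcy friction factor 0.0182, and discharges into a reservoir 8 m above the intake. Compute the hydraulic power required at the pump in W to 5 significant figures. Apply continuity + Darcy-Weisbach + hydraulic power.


Approach: apply continuity + Darcy-Weisbach + hydraulic power, Q = A*v; hf = f*(L/D)*(v^2/(2g)); H = static + hf; P = rho*g*Q*H.
Step 1 — flow rate (continuity, Q = A*v):
  A = pi*(0.34184/2)^2 = 0.09177738 m^2
  Q = 0.09177738 * 0.83991 = 0.07708474 m^3/s
Step 2 — friction head loss (Darcy-Weisbach):
  hf = 0.0182 * (371/0.34184) * (0.83991^2 / (2*9.81))
  hf = 0.7102135 m
Step 3 — total head: H = 8 + 0.7102135 = 8.710213 m
Step 4 — hydraulic power (P = rho*g*Q*H):
  P = 1000 * 9.81 * 0.07708474 * 8.710213 = 6586.7 W
Therefore the hydraulic power required at the pump = 6586.7 W.


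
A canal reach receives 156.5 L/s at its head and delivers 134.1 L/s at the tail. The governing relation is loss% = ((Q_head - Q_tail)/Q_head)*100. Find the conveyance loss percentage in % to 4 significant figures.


loss = ((156.5 - 134.1)/156.5)*100 = 14.31 %
Therefore the conveyance loss percentage = 14.31 %.


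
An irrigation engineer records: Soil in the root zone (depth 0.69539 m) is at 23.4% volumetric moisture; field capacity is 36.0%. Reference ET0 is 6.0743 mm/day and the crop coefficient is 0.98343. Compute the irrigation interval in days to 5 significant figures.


Approach: apply soil-water budget scheduling, SMD = (FC-theta)/100*depth*1000; ETc = ET0*Kc; interval = SMD/ETc.
Step 1 — soil moisture deficit:
  SMD = (36.0 - 23.4)/100 * 0.69539 * 1000 = 87.61914 mm
Step 2 — daily crop ET (ETc = ET0*Kc):
  ETc = 6.0743 * 0.98343 = 5.973649 mm/day
Step 3 — irrigation interval (SMD/ETc):
  interval = 87.61914 / 5.973649 = 14.668 days
Therefore the irrigation interval = 14.668 days.


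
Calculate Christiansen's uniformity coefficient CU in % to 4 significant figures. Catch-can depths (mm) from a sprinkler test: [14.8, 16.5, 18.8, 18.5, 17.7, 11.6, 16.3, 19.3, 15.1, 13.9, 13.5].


Approach: apply Christiansen's uniformity coefficient, CU = (1 - mean_abs_deviation/mean)*100.
mean = 16.0000 mm
mean |d_i - mean| = 2.01818 mm
CU = (1 - 2.01818/16.0000)*100 = 87.39 %
Therefore Christiansen's uniformity coefficient CU = 87.39 %.


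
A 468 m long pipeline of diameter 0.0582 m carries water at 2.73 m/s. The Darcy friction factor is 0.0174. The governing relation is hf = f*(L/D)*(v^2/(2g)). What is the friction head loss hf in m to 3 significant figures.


hf = 0.0174 * (468/0.0582) * (2.73^2 / (2*9.81))
hf = 53.1 m
Therefore the friction head loss hf = 53.1 m.


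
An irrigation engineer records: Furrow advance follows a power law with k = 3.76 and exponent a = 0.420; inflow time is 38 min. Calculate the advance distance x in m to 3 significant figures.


Approach: apply the power-law advance function, x = k*t^a.
x = 3.76 * 38^0.420 = 17.3 m
Therefore the advance distance x = 17.3 m.


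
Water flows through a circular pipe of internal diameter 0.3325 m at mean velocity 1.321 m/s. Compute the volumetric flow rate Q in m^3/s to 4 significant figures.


Approach: apply the continuity equation for pipe flow, Q = A * v with A = pi*(D/2)^2.
A = pi*(0.3325/2)^2 = 0.0868307 m^2
Q = 0.0868307 * 1.321 = 0.1147 m^3/s
Therefore the volumetric flow rate Q = 0.1147 m^3/s.


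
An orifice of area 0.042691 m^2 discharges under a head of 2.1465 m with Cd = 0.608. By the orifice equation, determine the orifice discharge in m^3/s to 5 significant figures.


Approach: apply the orifice equation, Q = Cd*A*sqrt(2*g*h).
Q = 0.608 * 0.042691 * sqrt(2*9.81*2.1465) = 0.16844 m^3/s
Therefore the orifice discharge = 0.16844 m^3/s.


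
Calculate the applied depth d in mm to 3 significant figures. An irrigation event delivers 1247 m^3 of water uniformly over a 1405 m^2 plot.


Approach: apply depth from volume over area, d = (V/A)*1000.
d = (1247 / 1405) * 1000 = 888 mm
Therefore the applied depth d = 888 mm.


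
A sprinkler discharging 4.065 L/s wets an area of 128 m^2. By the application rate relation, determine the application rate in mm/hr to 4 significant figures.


Approach: apply the application rate relation, rate = (Q/A)*3600.
rate = (4.065 / 128) * 3600 = 114.3 mm/hr
Therefore the application rate = 114.3 mm/hr.


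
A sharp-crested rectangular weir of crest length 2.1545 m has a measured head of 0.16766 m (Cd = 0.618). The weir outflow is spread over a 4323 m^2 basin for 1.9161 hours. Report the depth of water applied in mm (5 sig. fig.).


Approach: apply the rectangular weir equation with a volume-to-depth conversion, Q = (2/3)*Cd*L*sqrt(2g)*H^1.5; d = Q*t/A * 1000.
Step 1 — weir discharge:
  Q = (2/3)*0.618*2.1545*sqrt(2*9.81)*0.16766^1.5 = 0.2699215 m^3/s
Step 2 — volume: V = 0.2699215 * 1.9161*3600 = 1861.907 m^3
Step 3 — depth: d = V/A * 1000 = 1861.907/4323 * 1000 = 430.70 mm
Therefore the depth of water applied = 430.70 mm.


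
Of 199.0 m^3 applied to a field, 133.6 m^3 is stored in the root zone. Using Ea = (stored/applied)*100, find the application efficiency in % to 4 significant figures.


Ea = (133.6/199.0)*100 = 67.14 %
Therefore the application efficiency = 67.14 %.


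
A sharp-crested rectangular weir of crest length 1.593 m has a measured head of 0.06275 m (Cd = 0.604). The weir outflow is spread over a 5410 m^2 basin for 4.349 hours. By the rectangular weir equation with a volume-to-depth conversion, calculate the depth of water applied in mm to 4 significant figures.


Approach: apply the rectangular weir equation with a volume-to-depth conversion, Q = (2/3)*Cd*L*sqrt(2g)*H^1.5; d = Q*t/A * 1000.
Step 1 — weir discharge:
  Q = (2/3)*0.604*1.593*sqrt(2*9.81)*0.06275^1.5 = 0.0446613 m^3/s
Step 2 — volume: V = 0.0446613 * 4.349*3600 = 699.235 m^3
Step 3 — depth: d = V/A * 1000 = 699.235/5410 * 1000 = 129.2 mm
Therefore the depth of water applied = 129.2 mm.


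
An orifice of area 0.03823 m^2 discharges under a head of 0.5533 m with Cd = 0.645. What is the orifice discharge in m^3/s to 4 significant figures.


Approach: apply the orifice equation, Q = Cd*A*sqrt(2*g*h).
Q = 0.645 * 0.03823 * sqrt(2*9.81*0.5533) = 0.08124 m^3/s
Therefore the orifice discharge = 0.08124 m^3/s.


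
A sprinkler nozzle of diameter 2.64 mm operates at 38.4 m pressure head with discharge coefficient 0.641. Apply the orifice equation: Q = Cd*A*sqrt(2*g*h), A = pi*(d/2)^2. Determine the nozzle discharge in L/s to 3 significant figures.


A = pi*(2.64e-3/2)^2 = 5.4739e-06 m^2
Q = 0.641 * 5.4739e-06 * sqrt(2*9.81*38.4) * 1000 = 0.0963 L/s
Therefore the nozzle discharge = 0.0963 L/s.


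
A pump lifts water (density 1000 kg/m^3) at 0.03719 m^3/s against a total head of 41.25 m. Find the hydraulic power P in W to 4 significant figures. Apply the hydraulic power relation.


Approach: apply the hydraulic power relation, P = rho*g*Q*H.
P = 1000 * 9.81 * 0.03719 * 41.25 = 15050 W
Therefore the hydraulic power P = 15050 W.


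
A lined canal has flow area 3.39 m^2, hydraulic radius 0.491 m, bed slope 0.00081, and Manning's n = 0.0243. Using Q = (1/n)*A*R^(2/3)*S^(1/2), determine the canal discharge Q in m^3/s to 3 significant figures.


Q = (1/0.0243) * 3.39 * 0.491^(2/3) * 0.00081^(1/2) = 2.47 m^3/s
Therefore the canal discharge Q = 2.47 m^3/s.


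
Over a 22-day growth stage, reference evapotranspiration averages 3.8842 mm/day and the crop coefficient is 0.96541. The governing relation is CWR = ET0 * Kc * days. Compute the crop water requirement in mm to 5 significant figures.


CWR = 3.8842 * 0.96541 * 22 = 82.497 mm
Therefore the crop water requirement = 82.497 mm.


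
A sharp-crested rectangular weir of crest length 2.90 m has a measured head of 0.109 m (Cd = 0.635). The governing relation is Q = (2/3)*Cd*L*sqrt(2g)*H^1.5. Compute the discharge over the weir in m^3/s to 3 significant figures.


Q = (2/3)*0.635*2.90*sqrt(2*9.81)*0.109^1.5 = 0.196 m^3/s
Therefore the discharge over the weir = 0.196 m^3/s.


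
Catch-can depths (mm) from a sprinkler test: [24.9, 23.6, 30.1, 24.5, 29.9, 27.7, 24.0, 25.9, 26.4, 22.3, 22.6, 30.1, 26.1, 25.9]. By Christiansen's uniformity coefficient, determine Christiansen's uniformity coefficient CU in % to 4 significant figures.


Approach: apply Christiansen's uniformity coefficient, CU = (1 - mean_abs_deviation/mean)*100.
mean = 26.0000 mm
mean |d_i - mean| = 2.04286 mm
CU = (1 - 2.04286/26.0000)*100 = 92.14 %
Therefore Christiansen's uniformity coefficient CU = 92.14 %.


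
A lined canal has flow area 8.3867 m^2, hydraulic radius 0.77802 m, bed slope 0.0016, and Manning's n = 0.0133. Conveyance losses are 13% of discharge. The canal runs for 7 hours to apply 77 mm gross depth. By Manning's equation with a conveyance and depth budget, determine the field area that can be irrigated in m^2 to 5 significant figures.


Approach: apply Manning's equation with a conveyance and depth budget, Q = (1/n)*A*R^(2/3)*S^(1/2); Q_field = Q*(1-loss); Area = Q_field*t/(d/1000).
Step 1 — canal discharge (Manning's equation):
  Q = (1/0.0133) * 8.3867 * 0.77802^(2/3) * 0.0016^(1/2) = 21.33667 m^3/s
Step 2 — delivered flow: Q_field = 21.33667*(1 - 13/100) = 18.56290 m^3/s
Step 3 — volume delivered: V = 18.56290 * 7*3600 = 467785.1 m^3
Step 4 — area served: A = V / (depth/1000) = 467785.1 / 0.077 = 6075100 m^2
Therefore the field area that can be irrigated = 6075100 m^2.


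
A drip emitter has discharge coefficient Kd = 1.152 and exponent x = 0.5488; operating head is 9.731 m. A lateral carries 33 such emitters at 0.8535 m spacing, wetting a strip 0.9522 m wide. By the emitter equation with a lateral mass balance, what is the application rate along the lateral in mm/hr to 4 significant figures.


Approach: apply the emitter equation with a lateral mass balance, q = Kd*h^x; Q = n*q; rate = Q/(n*spacing*width).
Step 1 — single emitter flow (q = Kd*h^x):
  q = 1.152 * 9.731^0.5488 = 4.01563 L/hr
Step 2 — total lateral flow: Q = 33 * 4.01563 = 132.516 L/hr
Step 3 — wetted area: A = 33 * 0.8535 * 0.9522 = 26.8192 m^2
Step 4 — application rate: Q/A = 132.516/26.8192 = 4.941 mm/hr
Therefore the application rate along the lateral = 4.941 mm/hr.


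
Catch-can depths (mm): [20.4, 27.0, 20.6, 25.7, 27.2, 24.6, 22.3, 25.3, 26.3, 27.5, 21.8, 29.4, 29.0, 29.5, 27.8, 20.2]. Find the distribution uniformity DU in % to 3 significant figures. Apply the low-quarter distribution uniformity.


Approach: apply the low-quarter distribution uniformity, DU = (mean of lowest quarter of readings / overall mean)*100.
sorted lowest 4 of 16: [20.2, 20.4, 20.6, 21.8] -> mean = 20.750 mm
overall mean = 25.288 mm
DU = (20.750/25.288)*100 = 82.1 %
Therefore the distribution uniformity DU = 82.1 %.


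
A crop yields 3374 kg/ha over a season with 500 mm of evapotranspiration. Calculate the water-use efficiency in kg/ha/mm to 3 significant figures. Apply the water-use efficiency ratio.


Approach: apply the water-use efficiency ratio, WUE = yield/ET.
WUE = 3374 / 500 = 6.75 kg/ha/mm
Therefore the water-use efficiency = 6.75 kg/ha/mm.


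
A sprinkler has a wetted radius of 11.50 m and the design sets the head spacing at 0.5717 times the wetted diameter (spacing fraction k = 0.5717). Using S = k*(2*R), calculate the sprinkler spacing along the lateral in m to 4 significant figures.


S = 0.5717 * (2 * 11.50) = 13.15 m
Therefore the sprinkler spacing along the lateral = 13.15 m.


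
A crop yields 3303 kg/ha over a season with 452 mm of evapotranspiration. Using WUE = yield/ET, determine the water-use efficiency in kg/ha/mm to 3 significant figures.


WUE = 3303 / 452 = 7.31 kg/ha/mm
Therefore the water-use efficiency = 7.31 kg/ha/mm.


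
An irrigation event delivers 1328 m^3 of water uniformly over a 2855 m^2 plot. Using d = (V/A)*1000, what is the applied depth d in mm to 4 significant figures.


d = (1328 / 2855) * 1000 = 465.1 mm
Therefore the applied depth d = 465.1 mm.


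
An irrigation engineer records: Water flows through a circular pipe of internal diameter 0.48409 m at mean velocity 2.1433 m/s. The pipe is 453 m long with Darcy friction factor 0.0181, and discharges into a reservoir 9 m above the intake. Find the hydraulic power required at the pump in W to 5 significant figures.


Approach: apply continuity + Darcy-Weisbach + hydraulic power, Q = A*v; hf = f*(L/D)*(v^2/(2g)); H = static + hf; P = rho*g*Q*H.
Step 1 — flow rate (continuity, Q = A*v):
  A = pi*(0.48409/2)^2 = 0.1840527 m^2
  Q = 0.1840527 * 2.1433 = 0.3944801 m^3/s
Step 2 — friction head loss (Darcy-Weisbach):
  hf = 0.0181 * (453/0.48409) * (2.1433^2 / (2*9.81))
  hf = 3.965679 m
Step 3 — total head: H = 9 + 3.965679 = 12.96568 m
Step 4 — hydraulic power (P = rho*g*Q*H):
  P = 1000 * 9.81 * 0.3944801 * 12.96568 = 50175 W
Therefore the hydraulic power required at the pump = 50175 W.


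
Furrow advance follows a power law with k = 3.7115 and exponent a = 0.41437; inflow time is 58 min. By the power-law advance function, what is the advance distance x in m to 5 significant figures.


Approach: apply the power-law advance function, x = k*t^a.
x = 3.7115 * 58^0.41437 = 19.965 m
Therefore the advance distance x = 19.965 m.


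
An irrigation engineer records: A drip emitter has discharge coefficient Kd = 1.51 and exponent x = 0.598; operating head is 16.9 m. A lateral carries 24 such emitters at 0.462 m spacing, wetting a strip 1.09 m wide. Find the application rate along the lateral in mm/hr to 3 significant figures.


Approach: apply the emitter equation with a lateral mass balance, q = Kd*h^x; Q = n*q; rate = Q/(n*spacing*width).
Step 1 — single emitter flow (q = Kd*h^x):
  q = 1.51 * 16.9^0.598 = 8.1894 L/hr
Step 2 — total lateral flow: Q = 24 * 8.1894 = 196.55 L/hr
Step 3 — wetted area: A = 24 * 0.462 * 1.09 = 12.086 m^2
Step 4 — application rate: Q/A = 196.55/12.086 = 16.3 mm/hr
Therefore the application rate along the lateral = 16.3 mm/hr.


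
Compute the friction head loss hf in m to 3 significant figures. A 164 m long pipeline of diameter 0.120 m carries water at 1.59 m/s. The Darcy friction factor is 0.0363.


Approach: apply the Darcy-Weisbach equation, hf = f*(L/D)*(v^2/(2g)).
hf = 0.0363 * (164/0.120) * (1.59^2 / (2*9.81))
hf = 6.39 m
Therefore the friction head loss hf = 6.39 m.


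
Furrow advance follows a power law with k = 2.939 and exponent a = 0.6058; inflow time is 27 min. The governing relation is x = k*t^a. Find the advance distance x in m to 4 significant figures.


x = 2.939 * 27^0.6058 = 21.64 m
Therefore the advance distance x = 21.64 m.


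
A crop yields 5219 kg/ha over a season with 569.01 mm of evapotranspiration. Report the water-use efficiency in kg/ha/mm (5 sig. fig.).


Approach: apply the water-use efficiency ratio, WUE = yield/ET.
WUE = 5219 / 569.01 = 9.1721 kg/ha/mm
Therefore the water-use efficiency = 9.1721 kg/ha/mm.


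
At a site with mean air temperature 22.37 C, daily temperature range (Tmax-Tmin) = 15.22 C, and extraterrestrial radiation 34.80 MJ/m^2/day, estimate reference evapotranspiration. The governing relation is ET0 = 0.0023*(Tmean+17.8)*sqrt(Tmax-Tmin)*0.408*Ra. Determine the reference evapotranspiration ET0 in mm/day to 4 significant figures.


ET0 = 0.0023*(22.37+17.8)*sqrt(15.22)*0.408*34.80 = 5.118 mm/day
Therefore the reference evapotranspiration ET0 = 5.118 mm/day.


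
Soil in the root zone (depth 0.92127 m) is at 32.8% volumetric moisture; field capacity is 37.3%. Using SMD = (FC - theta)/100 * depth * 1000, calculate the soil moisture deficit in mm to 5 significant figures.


SMD = (37.3 - 32.8)/100 * 0.92127 * 1000 = 41.457 mm
Therefore the soil moisture deficit = 41.457 mm.


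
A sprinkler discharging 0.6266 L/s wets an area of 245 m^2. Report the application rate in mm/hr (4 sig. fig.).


Approach: apply the application rate relation, rate = (Q/A)*3600.
rate = (0.6266 / 245) * 3600 = 9.207 mm/hr
Therefore the application rate = 9.207 mm/hr.


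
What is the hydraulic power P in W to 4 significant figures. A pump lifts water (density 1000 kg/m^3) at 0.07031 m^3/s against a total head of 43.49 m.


Approach: apply the hydraulic power relation, P = rho*g*Q*H.
P = 1000 * 9.81 * 0.07031 * 43.49 = 30000 W
Therefore the hydraulic power P = 30000 W.


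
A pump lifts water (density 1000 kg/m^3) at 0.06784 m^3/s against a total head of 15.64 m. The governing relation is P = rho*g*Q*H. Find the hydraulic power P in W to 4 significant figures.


P = 1000 * 9.81 * 0.06784 * 15.64 = 10410 W
Therefore the hydraulic power P = 10410 W.


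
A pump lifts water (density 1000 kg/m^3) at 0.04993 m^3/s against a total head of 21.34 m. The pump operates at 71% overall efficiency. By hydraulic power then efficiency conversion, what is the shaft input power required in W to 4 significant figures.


Approach: apply hydraulic power then efficiency conversion, P = rho*g*Q*H; P_in = P/eta.
Step 1 — hydraulic power (P = rho*g*Q*H):
  P = 1000 * 9.81 * 0.04993 * 21.34 = 10452.6 W
Step 2 — input power: P_in = P/eta = 10452.6 / 0.71 = 14720 W
Therefore the shaft input power required = 14720 W.


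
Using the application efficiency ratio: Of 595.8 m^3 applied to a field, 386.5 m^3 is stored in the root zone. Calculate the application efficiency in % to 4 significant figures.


Approach: apply the application efficiency ratio, Ea = (stored/applied)*100.
Ea = (386.5/595.8)*100 = 64.87 %
Therefore the application efficiency = 64.87 %.


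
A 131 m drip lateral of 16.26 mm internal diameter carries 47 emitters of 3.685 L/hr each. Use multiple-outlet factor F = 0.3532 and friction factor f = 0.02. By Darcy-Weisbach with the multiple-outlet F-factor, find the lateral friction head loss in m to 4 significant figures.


Approach: apply Darcy-Weisbach with the multiple-outlet F-factor, Q = n*q/(3600*1000) m^3/s; v = Q/A; hf = F*f*(L/D)*(v^2/(2g)).
Q = 47*3.685/(3600*1000) = 4.81097e-05 m^3/s
A = pi*(16.26e-3/2)^2 = 2.07650e-04 m^2, so v = Q/A = 0.231687 m/s
hf = 0.3532*0.02*(131/0.01626)*(0.231687^2/(2*9.81)) = 0.1557 m
Therefore the lateral friction head loss = 0.1557 m.


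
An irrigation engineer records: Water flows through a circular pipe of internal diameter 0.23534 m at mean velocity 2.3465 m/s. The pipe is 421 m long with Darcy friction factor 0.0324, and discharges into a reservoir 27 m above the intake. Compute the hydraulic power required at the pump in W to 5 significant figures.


Approach: apply continuity + Darcy-Weisbach + hydraulic power, Q = A*v; hf = f*(L/D)*(v^2/(2g)); H = static + hf; P = rho*g*Q*H.
Step 1 — flow rate (continuity, Q = A*v):
  A = pi*(0.23534/2)^2 = 0.04349921 m^2
  Q = 0.04349921 * 2.3465 = 0.1020709 m^3/s
Step 2 — friction head loss (Darcy-Weisbach):
  hf = 0.0324 * (421/0.23534) * (2.3465^2 / (2*9.81))
  hf = 16.26573 m
Step 3 — total head: H = 27 + 16.26573 = 43.26573 m
Step 4 — hydraulic power (P = rho*g*Q*H):
  P = 1000 * 9.81 * 0.1020709 * 43.26573 = 43323 W
Therefore the hydraulic power required at the pump = 43323 W.


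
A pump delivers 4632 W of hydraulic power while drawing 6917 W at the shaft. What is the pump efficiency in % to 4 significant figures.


Approach: apply the efficiency ratio, eta = (P_out/P_in)*100.
eta = (4632 / 6917) * 100 = 66.97 %
Therefore the pump efficiency = 66.97 %.


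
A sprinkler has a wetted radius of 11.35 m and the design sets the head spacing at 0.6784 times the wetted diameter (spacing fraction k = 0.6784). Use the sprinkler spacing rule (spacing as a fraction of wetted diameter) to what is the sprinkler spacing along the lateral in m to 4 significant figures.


Approach: apply the sprinkler spacing rule (spacing as a fraction of wetted diameter), S = k*(2*R).
S = 0.6784 * (2 * 11.35) = 15.40 m
Therefore the sprinkler spacing along the lateral = 15.40 m.


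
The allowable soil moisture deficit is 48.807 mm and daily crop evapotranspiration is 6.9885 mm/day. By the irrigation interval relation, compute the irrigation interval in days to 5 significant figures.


Approach: apply the irrigation interval relation, interval = SMD / ETc.
interval = 48.807 / 6.9885 = 6.9839 days
Therefore the irrigation interval = 6.9839 days.


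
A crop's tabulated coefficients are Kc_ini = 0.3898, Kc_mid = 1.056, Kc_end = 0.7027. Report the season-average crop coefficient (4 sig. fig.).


Approach: apply a simple seasonal average, Kc_avg = (Kc_ini + Kc_mid + Kc_end)/3.
Kc_avg = (0.3898 + 1.056 + 0.7027)/3 = 0.7162
Therefore the season-average crop coefficient = 0.7162.


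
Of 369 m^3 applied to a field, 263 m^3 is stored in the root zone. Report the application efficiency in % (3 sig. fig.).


Approach: apply the application efficiency ratio, Ea = (stored/applied)*100.
Ea = (263/369)*100 = 71.3 %
Therefore the application efficiency = 71.3 %.


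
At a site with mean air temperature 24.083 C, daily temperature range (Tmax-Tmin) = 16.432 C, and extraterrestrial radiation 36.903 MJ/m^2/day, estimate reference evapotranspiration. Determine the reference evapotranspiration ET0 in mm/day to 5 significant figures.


Approach: apply the Hargreaves-Samani method, ET0 = 0.0023*(Tmean+17.8)*sqrt(Tmax-Tmin)*0.408*Ra.
ET0 = 0.0023*(24.083+17.8)*sqrt(16.432)*0.408*36.903 = 5.8794 mm/day
Therefore the reference evapotranspiration ET0 = 5.8794 mm/day.


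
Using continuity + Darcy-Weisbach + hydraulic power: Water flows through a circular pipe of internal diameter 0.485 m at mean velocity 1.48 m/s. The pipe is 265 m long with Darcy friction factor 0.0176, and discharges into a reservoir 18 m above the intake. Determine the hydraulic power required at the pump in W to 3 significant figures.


Approach: apply continuity + Darcy-Weisbach + hydraulic power, Q = A*v; hf = f*(L/D)*(v^2/(2g)); H = static + hf; P = rho*g*Q*H.
Step 1 — flow rate (continuity, Q = A*v):
  A = pi*(0.485/2)^2 = 0.18475 m^2
  Q = 0.18475 * 1.48 = 0.27342 m^3/s
Step 2 — friction head loss (Darcy-Weisbach):
  hf = 0.0176 * (265/0.485) * (1.48^2 / (2*9.81))
  hf = 1.0736 m
Step 3 — total head: H = 18 + 1.0736 = 19.074 m
Step 4 — hydraulic power (P = rho*g*Q*H):
  P = 1000 * 9.81 * 0.27342 * 19.074 = 51200 W
Therefore the hydraulic power required at the pump = 51200 W.


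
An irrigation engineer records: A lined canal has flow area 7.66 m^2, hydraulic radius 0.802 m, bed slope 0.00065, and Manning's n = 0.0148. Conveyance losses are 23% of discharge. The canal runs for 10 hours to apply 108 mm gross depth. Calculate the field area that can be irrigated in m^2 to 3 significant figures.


Approach: apply Manning's equation with a conveyance and depth budget, Q = (1/n)*A*R^(2/3)*S^(1/2); Q_field = Q*(1-loss); Area = Q_field*t/(d/1000).
Step 1 — canal discharge (Manning's equation):
  Q = (1/0.0148) * 7.66 * 0.802^(2/3) * 0.00065^(1/2) = 11.390 m^3/s
Step 2 — delivered flow: Q_field = 11.390*(1 - 23/100) = 8.7706 m^3/s
Step 3 — volume delivered: V = 8.7706 * 10*3600 = 315740 m^3
Step 4 — area served: A = V / (depth/1000) = 315740 / 0.108 = 2920000 m^2
Therefore the field area that can be irrigated = 2920000 m^2.


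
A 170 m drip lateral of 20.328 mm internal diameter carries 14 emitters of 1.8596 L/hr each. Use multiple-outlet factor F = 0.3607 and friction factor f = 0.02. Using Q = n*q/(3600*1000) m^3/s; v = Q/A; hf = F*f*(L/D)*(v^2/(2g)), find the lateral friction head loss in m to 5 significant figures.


Q = 14*1.8596/(3600*1000) = 7.231778e-06 m^3/s
A = pi*(20.328e-3/2)^2 = 3.245482e-04 m^2, so v = Q/A = 0.02228260 m/s
hf = 0.3607*0.02*(170/0.020328)*(0.02228260^2/(2*9.81)) = 0.0015267 m
Therefore the lateral friction head loss = 0.0015267 m.


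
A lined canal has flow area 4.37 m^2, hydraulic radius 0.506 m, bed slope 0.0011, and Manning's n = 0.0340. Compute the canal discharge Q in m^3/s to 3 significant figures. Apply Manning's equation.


Approach: apply Manning's equation, Q = (1/n)*A*R^(2/3)*S^(1/2).
Q = (1/0.0340) * 4.37 * 0.506^(2/3) * 0.0011^(1/2) = 2.71 m^3/s
Therefore the canal discharge Q = 2.71 m^3/s.


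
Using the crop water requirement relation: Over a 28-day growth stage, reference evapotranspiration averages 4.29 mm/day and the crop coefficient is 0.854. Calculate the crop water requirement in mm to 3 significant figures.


Approach: apply the crop water requirement relation, CWR = ET0 * Kc * days.
CWR = 4.29 * 0.854 * 28 = 103 mm
Therefore the crop water requirement = 103 mm.


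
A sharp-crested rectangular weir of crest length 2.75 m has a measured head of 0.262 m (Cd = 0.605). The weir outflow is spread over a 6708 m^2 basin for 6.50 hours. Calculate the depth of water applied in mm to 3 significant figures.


Approach: apply the rectangular weir equation with a volume-to-depth conversion, Q = (2/3)*Cd*L*sqrt(2g)*H^1.5; d = Q*t/A * 1000.
Step 1 — weir discharge:
  Q = (2/3)*0.605*2.75*sqrt(2*9.81)*0.262^1.5 = 0.65887 m^3/s
Step 2 — volume: V = 0.65887 * 6.50*3600 = 15418 m^3
Step 3 — depth: d = V/A * 1000 = 15418/6708 * 1000 = 2300 mm
Therefore the depth of water applied = 2300 mm.


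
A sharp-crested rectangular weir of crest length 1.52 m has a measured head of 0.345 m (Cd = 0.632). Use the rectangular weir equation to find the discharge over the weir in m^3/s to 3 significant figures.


Approach: apply the rectangular weir equation, Q = (2/3)*Cd*L*sqrt(2g)*H^1.5.
Q = (2/3)*0.632*1.52*sqrt(2*9.81)*0.345^1.5 = 0.575 m^3/s
Therefore the discharge over the weir = 0.575 m^3/s.


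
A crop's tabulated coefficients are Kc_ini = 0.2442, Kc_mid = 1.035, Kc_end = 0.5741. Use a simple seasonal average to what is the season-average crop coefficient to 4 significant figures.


Approach: apply a simple seasonal average, Kc_avg = (Kc_ini + Kc_mid + Kc_end)/3.
Kc_avg = (0.2442 + 1.035 + 0.5741)/3 = 0.6178
Therefore the season-average crop coefficient = 0.6178.


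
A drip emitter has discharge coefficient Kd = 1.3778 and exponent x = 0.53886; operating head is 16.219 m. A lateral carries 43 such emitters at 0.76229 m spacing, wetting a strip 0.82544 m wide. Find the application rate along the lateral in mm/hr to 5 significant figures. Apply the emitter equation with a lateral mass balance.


Approach: apply the emitter equation with a lateral mass balance, q = Kd*h^x; Q = n*q; rate = Q/(n*spacing*width).
Step 1 — single emitter flow (q = Kd*h^x):
  q = 1.3778 * 16.219^0.53886 = 6.183292 L/hr
Step 2 — total lateral flow: Q = 43 * 6.183292 = 265.8816 L/hr
Step 3 — wetted area: A = 43 * 0.76229 * 0.82544 = 27.05666 m^2
Step 4 — application rate: Q/A = 265.8816/27.05666 = 9.8268 mm/hr
Therefore the application rate along the lateral = 9.8268 mm/hr.


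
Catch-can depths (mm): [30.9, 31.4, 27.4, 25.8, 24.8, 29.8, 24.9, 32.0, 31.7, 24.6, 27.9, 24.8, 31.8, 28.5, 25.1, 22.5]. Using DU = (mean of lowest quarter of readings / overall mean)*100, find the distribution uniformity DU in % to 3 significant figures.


sorted lowest 4 of 16: [22.5, 24.6, 24.8, 24.8] -> mean = 24.175 mm
overall mean = 27.744 mm
DU = (24.175/27.744)*100 = 87.1 %
Therefore the distribution uniformity DU = 87.1 %.


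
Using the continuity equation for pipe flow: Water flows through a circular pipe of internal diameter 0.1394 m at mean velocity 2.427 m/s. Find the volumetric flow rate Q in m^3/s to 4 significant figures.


Approach: apply the continuity equation for pipe flow, Q = A * v with A = pi*(D/2)^2.
A = pi*(0.1394/2)^2 = 0.0152621 m^2
Q = 0.0152621 * 2.427 = 0.03704 m^3/s
Therefore the volumetric flow rate Q = 0.03704 m^3/s.


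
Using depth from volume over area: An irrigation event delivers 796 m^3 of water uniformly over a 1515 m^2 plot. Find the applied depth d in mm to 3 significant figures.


Approach: apply depth from volume over area, d = (V/A)*1000.
d = (796 / 1515) * 1000 = 525 mm
Therefore the applied depth d = 525 mm.


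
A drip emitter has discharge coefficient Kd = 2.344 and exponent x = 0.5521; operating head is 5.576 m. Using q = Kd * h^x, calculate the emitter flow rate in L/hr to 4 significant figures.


q = 2.344 * 5.576^0.5521 = 6.053 L/hr
Therefore the emitter flow rate = 6.053 L/hr.


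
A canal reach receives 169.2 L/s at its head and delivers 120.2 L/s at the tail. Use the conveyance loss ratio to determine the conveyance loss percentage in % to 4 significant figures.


Approach: apply the conveyance loss ratio, loss% = ((Q_head - Q_tail)/Q_head)*100.
loss = ((169.2 - 120.2)/169.2)*100 = 28.96 %
Therefore the conveyance loss percentage = 28.96 %.


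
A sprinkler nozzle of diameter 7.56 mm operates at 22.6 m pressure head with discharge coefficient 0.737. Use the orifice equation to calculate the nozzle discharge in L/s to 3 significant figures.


Approach: apply the orifice equation, Q = Cd*A*sqrt(2*g*h), A = pi*(d/2)^2.
A = pi*(7.56e-3/2)^2 = 4.4888e-05 m^2
Q = 0.737 * 4.4888e-05 * sqrt(2*9.81*22.6) * 1000 = 0.697 L/s
Therefore the nozzle discharge = 0.697 L/s.


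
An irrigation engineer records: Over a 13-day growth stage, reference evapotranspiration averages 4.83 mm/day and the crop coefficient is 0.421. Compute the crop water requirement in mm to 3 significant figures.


Approach: apply the crop water requirement relation, CWR = ET0 * Kc * days.
CWR = 4.83 * 0.421 * 13 = 26.4 mm
Therefore the crop water requirement = 26.4 mm.
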